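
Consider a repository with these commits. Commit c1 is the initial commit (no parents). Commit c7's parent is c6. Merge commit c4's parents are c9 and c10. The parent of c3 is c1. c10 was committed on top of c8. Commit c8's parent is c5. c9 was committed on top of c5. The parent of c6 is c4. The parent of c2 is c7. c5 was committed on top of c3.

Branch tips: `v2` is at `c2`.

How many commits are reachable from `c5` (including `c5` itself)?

3

Walking parent pointers from c5: reachable set = {c1, c3, c5}.
That is 3 commits.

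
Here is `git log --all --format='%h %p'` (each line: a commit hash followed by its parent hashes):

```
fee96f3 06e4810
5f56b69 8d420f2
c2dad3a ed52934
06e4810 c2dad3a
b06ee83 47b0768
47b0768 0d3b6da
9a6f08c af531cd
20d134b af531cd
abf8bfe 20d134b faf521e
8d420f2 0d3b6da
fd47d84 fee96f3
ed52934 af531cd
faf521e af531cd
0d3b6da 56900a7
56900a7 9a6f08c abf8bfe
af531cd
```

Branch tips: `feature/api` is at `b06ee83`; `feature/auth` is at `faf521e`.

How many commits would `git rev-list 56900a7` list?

6

Walking parent pointers from 56900a7: reachable set = {20d134b, 56900a7, 9a6f08c, abf8bfe, af531cd, faf521e}.
That is 6 commits.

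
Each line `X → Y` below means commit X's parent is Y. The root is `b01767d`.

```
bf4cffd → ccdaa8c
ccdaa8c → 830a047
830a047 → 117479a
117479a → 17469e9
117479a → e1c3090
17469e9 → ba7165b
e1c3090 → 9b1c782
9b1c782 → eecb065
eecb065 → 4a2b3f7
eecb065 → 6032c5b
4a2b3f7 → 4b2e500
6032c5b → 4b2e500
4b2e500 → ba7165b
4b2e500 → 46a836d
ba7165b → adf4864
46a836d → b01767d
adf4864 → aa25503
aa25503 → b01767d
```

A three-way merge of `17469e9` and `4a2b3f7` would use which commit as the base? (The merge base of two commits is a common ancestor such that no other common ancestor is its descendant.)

ba7165b

Ancestors of 17469e9: {17469e9, aa25503, adf4864, b01767d, ba7165b}.
Ancestors of 4a2b3f7: {46a836d, 4a2b3f7, 4b2e500, aa25503, adf4864, b01767d, ba7165b}.
Common ancestors: {aa25503, adf4864, b01767d, ba7165b}.
Among these, ba7165b is not an ancestor of any other common ancestor — it is the merge base.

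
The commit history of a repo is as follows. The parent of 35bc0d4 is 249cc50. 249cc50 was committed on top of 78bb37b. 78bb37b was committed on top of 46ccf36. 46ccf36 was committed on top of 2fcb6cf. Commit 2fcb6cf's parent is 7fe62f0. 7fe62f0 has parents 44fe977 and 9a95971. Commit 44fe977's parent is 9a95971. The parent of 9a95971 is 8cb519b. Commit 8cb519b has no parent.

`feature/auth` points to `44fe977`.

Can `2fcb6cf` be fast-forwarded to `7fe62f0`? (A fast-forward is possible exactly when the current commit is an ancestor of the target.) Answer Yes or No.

A fast-forward from 2fcb6cf to 7fe62f0 is possible iff 2fcb6cf is an ancestor of 7fe62f0.
Ancestors of 7fe62f0: {44fe977, 7fe62f0, 8cb519b, 9a95971}.
2fcb6cf is not among them, so fast-forward is not possible.

No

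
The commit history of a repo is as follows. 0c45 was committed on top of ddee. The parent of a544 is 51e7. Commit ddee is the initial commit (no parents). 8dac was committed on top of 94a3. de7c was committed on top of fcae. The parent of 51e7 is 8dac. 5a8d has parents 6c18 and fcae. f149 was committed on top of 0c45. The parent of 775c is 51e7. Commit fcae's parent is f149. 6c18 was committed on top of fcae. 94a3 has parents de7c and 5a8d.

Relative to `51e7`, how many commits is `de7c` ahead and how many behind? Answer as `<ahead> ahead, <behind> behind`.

0 ahead, 5 behind

Reachable from de7c: {0c45, ddee, de7c, f149, fcae}.
Reachable from 51e7: {0c45, 51e7, 5a8d, 6c18, 8dac, 94a3, ddee, de7c, f149, fcae}.
Only in de7c's history (ahead): {} — 0.
Only in 51e7's history (behind): {51e7, 5a8d, 6c18, 8dac, 94a3} — 5.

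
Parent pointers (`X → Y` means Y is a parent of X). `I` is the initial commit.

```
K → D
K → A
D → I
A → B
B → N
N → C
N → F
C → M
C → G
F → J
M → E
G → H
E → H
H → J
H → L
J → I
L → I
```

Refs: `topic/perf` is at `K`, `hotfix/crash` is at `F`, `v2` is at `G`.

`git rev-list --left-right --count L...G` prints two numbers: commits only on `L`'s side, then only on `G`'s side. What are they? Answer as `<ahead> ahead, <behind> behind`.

Reachable from L: {I, L}.
Reachable from G: {G, H, I, J, L}.
Only in L's history (ahead): {} — 0.
Only in G's history (behind): {G, H, J} — 3.

0 ahead, 3 behind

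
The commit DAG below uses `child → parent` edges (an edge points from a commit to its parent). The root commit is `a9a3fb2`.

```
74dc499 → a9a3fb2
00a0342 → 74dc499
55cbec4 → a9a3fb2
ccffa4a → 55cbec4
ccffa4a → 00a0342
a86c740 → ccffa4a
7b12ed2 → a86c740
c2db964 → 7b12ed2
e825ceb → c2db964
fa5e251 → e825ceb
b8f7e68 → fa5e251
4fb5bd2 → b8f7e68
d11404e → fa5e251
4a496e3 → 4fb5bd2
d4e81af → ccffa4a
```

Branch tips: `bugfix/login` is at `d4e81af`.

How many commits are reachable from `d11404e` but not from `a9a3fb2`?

Reachable from d11404e: {00a0342, 55cbec4, 74dc499, 7b12ed2, a86c740, a9a3fb2, c2db964, ccffa4a, d11404e, e825ceb, fa5e251}.
Reachable from a9a3fb2: {a9a3fb2}.
In d11404e's history but not a9a3fb2's: {00a0342, 55cbec4, 74dc499, 7b12ed2, a86c740, c2db964, ccffa4a, d11404e, e825ceb, fa5e251} — 10 commits.

10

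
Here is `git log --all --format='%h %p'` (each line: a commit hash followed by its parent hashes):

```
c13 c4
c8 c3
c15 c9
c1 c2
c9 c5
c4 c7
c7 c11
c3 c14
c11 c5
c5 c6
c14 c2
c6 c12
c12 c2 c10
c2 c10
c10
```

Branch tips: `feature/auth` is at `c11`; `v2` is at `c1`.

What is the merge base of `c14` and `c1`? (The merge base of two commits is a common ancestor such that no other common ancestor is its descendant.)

Ancestors of c14: {c10, c14, c2}.
Ancestors of c1: {c1, c10, c2}.
Common ancestors: {c10, c2}.
Among these, c2 is not an ancestor of any other common ancestor — it is the merge base.

c2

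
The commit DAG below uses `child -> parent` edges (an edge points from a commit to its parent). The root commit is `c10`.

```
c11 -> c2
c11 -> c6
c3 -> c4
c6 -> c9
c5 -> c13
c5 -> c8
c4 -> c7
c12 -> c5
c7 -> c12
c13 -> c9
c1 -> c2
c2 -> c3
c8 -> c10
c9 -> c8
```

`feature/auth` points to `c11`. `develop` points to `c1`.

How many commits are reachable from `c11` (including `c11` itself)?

12

Walking parent pointers from c11: reachable set = {c10, c11, c12, c13, c2, c3, c4, c5, c6, c7, c8, c9}.
That is 12 commits.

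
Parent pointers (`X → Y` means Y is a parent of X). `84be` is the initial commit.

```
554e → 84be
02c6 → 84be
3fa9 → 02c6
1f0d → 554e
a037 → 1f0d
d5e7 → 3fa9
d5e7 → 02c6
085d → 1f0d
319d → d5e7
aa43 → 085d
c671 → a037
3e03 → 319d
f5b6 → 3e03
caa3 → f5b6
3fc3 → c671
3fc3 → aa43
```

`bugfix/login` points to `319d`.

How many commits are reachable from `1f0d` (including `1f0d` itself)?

3

Walking parent pointers from 1f0d: reachable set = {1f0d, 554e, 84be}.
That is 3 commits.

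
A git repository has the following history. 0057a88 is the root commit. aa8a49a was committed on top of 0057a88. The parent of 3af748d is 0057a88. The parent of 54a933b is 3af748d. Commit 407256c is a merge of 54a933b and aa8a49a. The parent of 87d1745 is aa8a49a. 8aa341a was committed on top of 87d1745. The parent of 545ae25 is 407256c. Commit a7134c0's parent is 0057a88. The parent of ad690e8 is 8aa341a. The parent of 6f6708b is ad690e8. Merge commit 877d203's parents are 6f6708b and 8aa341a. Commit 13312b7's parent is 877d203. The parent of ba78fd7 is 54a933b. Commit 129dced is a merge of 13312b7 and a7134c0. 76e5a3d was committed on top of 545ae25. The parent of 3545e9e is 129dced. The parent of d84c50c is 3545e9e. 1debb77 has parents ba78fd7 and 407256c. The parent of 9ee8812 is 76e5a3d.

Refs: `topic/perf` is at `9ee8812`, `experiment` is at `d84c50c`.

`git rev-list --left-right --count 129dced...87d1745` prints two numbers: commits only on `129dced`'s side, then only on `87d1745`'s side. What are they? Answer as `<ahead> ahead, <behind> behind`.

7 ahead, 0 behind

Reachable from 129dced: {0057a88, 129dced, 13312b7, 6f6708b, 877d203, 87d1745, 8aa341a, a7134c0, aa8a49a, ad690e8}.
Reachable from 87d1745: {0057a88, 87d1745, aa8a49a}.
Only in 129dced's history (ahead): {129dced, 13312b7, 6f6708b, 877d203, 8aa341a, a7134c0, ad690e8} — 7.
Only in 87d1745's history (behind): {} — 0.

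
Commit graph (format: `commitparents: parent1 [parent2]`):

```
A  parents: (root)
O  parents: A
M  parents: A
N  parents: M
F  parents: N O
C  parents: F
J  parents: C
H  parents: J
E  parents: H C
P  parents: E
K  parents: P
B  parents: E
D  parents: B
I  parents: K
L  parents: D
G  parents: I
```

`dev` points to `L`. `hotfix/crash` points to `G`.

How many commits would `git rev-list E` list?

Walking parent pointers from E: reachable set = {A, C, E, F, H, J, M, N, O}.
That is 9 commits.

9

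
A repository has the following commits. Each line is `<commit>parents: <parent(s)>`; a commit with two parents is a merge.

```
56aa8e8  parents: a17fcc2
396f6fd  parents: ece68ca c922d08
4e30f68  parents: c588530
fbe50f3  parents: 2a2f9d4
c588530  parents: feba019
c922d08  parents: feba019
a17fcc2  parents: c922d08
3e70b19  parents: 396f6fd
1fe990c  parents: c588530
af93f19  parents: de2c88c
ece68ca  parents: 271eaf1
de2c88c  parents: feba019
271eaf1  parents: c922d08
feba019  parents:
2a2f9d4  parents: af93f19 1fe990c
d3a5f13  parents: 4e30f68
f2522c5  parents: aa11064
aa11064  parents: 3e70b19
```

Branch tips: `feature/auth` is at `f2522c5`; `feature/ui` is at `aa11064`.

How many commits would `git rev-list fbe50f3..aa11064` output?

6

Reachable from aa11064: {271eaf1, 396f6fd, 3e70b19, aa11064, c922d08, ece68ca, feba019}.
Reachable from fbe50f3: {1fe990c, 2a2f9d4, af93f19, c588530, de2c88c, fbe50f3, feba019}.
In aa11064's history but not fbe50f3's: {271eaf1, 396f6fd, 3e70b19, aa11064, c922d08, ece68ca} — 6 commits.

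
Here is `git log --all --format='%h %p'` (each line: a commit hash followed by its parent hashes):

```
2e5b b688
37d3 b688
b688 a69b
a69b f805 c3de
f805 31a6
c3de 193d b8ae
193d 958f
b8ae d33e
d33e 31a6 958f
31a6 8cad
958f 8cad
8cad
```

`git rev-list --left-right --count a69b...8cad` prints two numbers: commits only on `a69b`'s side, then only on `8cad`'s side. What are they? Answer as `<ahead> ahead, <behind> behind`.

8 ahead, 0 behind

Reachable from a69b: {193d, 31a6, 8cad, 958f, a69b, b8ae, c3de, d33e, f805}.
Reachable from 8cad: {8cad}.
Only in a69b's history (ahead): {193d, 31a6, 958f, a69b, b8ae, c3de, d33e, f805} — 8.
Only in 8cad's history (behind): {} — 0.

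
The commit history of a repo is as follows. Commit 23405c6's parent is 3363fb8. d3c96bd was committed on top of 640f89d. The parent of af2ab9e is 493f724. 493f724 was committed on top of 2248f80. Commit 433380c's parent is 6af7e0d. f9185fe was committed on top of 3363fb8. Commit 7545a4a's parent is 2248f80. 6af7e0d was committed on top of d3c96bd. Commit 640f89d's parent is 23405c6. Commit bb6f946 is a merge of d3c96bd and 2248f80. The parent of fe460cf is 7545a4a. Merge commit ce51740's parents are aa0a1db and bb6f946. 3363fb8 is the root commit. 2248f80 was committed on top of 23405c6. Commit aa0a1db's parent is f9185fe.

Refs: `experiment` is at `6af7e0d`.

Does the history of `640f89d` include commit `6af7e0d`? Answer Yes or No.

Ancestors of 640f89d: {23405c6, 3363fb8, 640f89d}.
6af7e0d is not in that set, so it is not an ancestor of 640f89d.

No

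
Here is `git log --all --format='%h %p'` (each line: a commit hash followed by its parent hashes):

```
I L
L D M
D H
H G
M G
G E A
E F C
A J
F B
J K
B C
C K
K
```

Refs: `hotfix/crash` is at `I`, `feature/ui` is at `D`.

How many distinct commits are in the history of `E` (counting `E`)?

5

Walking parent pointers from E: reachable set = {B, C, E, F, K}.
That is 5 commits.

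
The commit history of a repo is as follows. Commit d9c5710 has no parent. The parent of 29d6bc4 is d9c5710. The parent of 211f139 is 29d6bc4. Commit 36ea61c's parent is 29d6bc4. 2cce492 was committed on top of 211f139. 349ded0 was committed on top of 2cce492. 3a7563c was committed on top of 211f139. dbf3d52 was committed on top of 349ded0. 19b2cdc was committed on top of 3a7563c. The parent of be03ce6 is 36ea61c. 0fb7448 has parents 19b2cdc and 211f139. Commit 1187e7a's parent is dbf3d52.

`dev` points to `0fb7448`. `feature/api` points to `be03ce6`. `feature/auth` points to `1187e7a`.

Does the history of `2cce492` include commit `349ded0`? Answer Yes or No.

No

Ancestors of 2cce492: {211f139, 29d6bc4, 2cce492, d9c5710}.
349ded0 is not in that set, so it is not an ancestor of 2cce492.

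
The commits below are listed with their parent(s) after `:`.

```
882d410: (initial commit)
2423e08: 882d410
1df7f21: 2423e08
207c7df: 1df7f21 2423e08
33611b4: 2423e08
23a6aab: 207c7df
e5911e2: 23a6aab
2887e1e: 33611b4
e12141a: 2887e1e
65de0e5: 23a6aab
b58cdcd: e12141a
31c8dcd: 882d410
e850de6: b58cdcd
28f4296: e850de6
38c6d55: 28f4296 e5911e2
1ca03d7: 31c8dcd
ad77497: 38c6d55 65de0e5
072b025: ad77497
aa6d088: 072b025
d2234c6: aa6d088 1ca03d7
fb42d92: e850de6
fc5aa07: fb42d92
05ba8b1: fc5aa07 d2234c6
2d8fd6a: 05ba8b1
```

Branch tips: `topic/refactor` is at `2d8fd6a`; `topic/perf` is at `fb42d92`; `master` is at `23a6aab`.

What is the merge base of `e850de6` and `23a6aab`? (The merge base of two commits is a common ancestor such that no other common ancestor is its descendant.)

Ancestors of e850de6: {2423e08, 2887e1e, 33611b4, 882d410, b58cdcd, e12141a, e850de6}.
Ancestors of 23a6aab: {1df7f21, 207c7df, 23a6aab, 2423e08, 882d410}.
Common ancestors: {2423e08, 882d410}.
Among these, 2423e08 is not an ancestor of any other common ancestor — it is the merge base.

2423e08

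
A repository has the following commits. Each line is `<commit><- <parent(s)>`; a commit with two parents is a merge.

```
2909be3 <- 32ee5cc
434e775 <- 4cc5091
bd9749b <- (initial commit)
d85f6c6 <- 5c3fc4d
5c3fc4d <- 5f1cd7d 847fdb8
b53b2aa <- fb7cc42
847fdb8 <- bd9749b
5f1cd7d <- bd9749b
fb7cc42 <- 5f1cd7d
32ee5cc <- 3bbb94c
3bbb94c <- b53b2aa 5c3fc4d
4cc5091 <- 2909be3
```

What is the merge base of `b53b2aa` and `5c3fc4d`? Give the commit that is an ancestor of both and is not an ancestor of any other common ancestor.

Ancestors of b53b2aa: {5f1cd7d, b53b2aa, bd9749b, fb7cc42}.
Ancestors of 5c3fc4d: {5c3fc4d, 5f1cd7d, 847fdb8, bd9749b}.
Common ancestors: {5f1cd7d, bd9749b}.
Among these, 5f1cd7d is not an ancestor of any other common ancestor — it is the merge base.

5f1cd7d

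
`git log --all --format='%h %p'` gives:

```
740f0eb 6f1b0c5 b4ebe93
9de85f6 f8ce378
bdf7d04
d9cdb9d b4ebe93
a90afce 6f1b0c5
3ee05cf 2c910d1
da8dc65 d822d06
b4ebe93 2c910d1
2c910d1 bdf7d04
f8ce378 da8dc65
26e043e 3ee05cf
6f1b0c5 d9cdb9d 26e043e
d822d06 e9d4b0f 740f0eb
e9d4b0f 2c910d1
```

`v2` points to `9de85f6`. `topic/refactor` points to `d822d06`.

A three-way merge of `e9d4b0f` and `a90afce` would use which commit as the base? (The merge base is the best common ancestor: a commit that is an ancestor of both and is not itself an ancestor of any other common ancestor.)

Ancestors of e9d4b0f: {2c910d1, bdf7d04, e9d4b0f}.
Ancestors of a90afce: {26e043e, 2c910d1, 3ee05cf, 6f1b0c5, a90afce, b4ebe93, bdf7d04, d9cdb9d}.
Common ancestors: {2c910d1, bdf7d04}.
Among these, 2c910d1 is not an ancestor of any other common ancestor — it is the merge base.

2c910d1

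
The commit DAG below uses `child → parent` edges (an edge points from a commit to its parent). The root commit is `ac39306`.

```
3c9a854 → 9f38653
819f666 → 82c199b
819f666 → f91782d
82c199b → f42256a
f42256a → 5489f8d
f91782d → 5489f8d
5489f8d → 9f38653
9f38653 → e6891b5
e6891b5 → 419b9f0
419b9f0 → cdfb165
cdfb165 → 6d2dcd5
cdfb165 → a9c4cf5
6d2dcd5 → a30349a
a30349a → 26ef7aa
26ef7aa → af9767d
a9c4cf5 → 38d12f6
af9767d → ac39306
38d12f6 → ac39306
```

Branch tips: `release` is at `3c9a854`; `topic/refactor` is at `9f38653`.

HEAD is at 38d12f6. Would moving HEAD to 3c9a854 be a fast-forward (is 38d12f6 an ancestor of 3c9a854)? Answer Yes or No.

A fast-forward from 38d12f6 to 3c9a854 is possible iff 38d12f6 is an ancestor of 3c9a854.
Ancestors of 3c9a854: {26ef7aa, 38d12f6, 3c9a854, 419b9f0, 6d2dcd5, 9f38653, a30349a, a9c4cf5, ac39306, af9767d, cdfb165, e6891b5}.
38d12f6 is among them, so fast-forward is possible.

Yes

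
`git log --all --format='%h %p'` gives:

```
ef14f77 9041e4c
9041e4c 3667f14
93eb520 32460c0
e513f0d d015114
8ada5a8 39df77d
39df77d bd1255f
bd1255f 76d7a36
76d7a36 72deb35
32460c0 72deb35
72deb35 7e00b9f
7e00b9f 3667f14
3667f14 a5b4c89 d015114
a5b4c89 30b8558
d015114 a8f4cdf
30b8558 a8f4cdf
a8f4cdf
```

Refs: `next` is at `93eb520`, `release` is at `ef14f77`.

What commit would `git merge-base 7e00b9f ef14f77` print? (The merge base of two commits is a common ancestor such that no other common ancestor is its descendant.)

3667f14

Ancestors of 7e00b9f: {30b8558, 3667f14, 7e00b9f, a5b4c89, a8f4cdf, d015114}.
Ancestors of ef14f77: {30b8558, 3667f14, 9041e4c, a5b4c89, a8f4cdf, d015114, ef14f77}.
Common ancestors: {30b8558, 3667f14, a5b4c89, a8f4cdf, d015114}.
Among these, 3667f14 is not an ancestor of any other common ancestor — it is the merge base.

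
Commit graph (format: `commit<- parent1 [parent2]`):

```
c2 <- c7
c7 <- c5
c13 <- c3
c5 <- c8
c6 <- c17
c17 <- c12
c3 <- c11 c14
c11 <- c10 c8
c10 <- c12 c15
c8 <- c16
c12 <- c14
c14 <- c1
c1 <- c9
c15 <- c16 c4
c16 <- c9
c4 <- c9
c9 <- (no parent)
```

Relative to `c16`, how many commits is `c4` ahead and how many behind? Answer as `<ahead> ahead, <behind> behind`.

Reachable from c4: {c4, c9}.
Reachable from c16: {c16, c9}.
Only in c4's history (ahead): {c4} — 1.
Only in c16's history (behind): {c16} — 1.

1 ahead, 1 behind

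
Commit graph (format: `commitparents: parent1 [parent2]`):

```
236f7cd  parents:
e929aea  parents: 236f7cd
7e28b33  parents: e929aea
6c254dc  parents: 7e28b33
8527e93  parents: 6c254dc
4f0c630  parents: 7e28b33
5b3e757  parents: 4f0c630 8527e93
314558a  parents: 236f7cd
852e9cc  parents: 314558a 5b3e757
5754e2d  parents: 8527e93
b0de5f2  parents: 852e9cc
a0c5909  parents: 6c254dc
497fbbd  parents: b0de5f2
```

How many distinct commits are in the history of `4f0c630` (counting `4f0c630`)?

4

Walking parent pointers from 4f0c630: reachable set = {236f7cd, 4f0c630, 7e28b33, e929aea}.
That is 4 commits.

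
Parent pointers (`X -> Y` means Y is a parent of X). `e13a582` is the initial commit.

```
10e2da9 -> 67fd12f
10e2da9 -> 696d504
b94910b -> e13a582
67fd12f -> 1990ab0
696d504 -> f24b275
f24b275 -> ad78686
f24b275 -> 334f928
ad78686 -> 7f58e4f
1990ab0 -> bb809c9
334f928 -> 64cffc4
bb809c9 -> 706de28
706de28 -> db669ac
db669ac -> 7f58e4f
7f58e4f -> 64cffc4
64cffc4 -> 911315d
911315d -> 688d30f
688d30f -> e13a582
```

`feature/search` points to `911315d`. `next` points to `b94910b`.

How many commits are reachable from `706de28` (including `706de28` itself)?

Walking parent pointers from 706de28: reachable set = {64cffc4, 688d30f, 706de28, 7f58e4f, 911315d, db669ac, e13a582}.
That is 7 commits.

7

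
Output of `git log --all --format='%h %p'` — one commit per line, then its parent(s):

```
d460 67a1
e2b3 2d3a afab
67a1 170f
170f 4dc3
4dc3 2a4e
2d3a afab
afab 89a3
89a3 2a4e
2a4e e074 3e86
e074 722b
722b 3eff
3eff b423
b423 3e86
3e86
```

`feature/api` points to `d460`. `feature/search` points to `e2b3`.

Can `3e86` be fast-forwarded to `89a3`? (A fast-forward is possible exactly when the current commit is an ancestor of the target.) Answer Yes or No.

Yes

A fast-forward from 3e86 to 89a3 is possible iff 3e86 is an ancestor of 89a3.
Ancestors of 89a3: {2a4e, 3e86, 3eff, 722b, 89a3, b423, e074}.
3e86 is among them, so fast-forward is possible.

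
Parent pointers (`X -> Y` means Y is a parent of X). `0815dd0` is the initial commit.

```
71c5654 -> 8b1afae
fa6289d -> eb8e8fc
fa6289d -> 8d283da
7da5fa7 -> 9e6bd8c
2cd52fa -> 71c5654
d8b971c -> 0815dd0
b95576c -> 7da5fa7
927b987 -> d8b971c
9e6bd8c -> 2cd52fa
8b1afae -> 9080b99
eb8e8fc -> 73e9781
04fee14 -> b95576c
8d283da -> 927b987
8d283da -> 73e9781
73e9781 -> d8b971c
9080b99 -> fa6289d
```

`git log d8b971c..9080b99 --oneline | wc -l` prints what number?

Reachable from 9080b99: {0815dd0, 73e9781, 8d283da, 9080b99, 927b987, d8b971c, eb8e8fc, fa6289d}.
Reachable from d8b971c: {0815dd0, d8b971c}.
In 9080b99's history but not d8b971c's: {73e9781, 8d283da, 9080b99, 927b987, eb8e8fc, fa6289d} — 6 commits.

6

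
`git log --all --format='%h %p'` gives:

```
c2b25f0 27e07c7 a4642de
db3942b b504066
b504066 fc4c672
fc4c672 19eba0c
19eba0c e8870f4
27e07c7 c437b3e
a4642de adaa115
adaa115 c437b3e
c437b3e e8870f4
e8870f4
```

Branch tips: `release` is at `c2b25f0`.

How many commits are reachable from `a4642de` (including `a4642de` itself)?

4

Walking parent pointers from a4642de: reachable set = {a4642de, adaa115, c437b3e, e8870f4}.
That is 4 commits.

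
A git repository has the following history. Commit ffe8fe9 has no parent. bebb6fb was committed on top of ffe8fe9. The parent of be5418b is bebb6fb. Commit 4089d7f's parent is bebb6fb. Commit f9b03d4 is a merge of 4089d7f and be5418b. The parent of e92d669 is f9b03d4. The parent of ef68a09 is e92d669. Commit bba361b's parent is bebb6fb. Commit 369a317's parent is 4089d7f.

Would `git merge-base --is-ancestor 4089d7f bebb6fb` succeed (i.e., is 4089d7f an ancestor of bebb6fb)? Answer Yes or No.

Ancestors of bebb6fb: {bebb6fb, ffe8fe9}.
4089d7f is not in that set, so it is not an ancestor of bebb6fb.

No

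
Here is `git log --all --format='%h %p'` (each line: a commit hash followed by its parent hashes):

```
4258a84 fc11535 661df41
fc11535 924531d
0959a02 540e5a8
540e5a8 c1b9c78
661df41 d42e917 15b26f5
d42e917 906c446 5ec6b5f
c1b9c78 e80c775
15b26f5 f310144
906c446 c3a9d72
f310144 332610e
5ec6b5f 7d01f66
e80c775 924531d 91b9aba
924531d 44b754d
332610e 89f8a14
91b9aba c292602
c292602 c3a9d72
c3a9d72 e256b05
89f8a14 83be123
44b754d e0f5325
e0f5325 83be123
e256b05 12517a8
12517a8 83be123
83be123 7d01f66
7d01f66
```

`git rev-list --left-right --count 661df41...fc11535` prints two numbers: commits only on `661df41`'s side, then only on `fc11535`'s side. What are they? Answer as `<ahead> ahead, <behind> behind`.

11 ahead, 4 behind

Reachable from 661df41: {12517a8, 15b26f5, 332610e, 5ec6b5f, 661df41, 7d01f66, 83be123, 89f8a14, 906c446, c3a9d72, d42e917, e256b05, f310144}.
Reachable from fc11535: {44b754d, 7d01f66, 83be123, 924531d, e0f5325, fc11535}.
Only in 661df41's history (ahead): {12517a8, 15b26f5, 332610e, 5ec6b5f, 661df41, 89f8a14, 906c446, c3a9d72, d42e917, e256b05, f310144} — 11.
Only in fc11535's history (behind): {44b754d, 924531d, e0f5325, fc11535} — 4.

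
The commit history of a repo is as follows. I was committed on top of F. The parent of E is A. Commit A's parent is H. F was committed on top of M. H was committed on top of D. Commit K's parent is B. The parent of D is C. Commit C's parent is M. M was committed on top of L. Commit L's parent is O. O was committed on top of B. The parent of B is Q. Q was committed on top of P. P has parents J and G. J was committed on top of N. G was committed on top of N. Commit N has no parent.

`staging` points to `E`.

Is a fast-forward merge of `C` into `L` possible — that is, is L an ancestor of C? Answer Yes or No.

A fast-forward from L to C is possible iff L is an ancestor of C.
Ancestors of C: {B, C, G, J, L, M, N, O, P, Q}.
L is among them, so fast-forward is possible.

Yes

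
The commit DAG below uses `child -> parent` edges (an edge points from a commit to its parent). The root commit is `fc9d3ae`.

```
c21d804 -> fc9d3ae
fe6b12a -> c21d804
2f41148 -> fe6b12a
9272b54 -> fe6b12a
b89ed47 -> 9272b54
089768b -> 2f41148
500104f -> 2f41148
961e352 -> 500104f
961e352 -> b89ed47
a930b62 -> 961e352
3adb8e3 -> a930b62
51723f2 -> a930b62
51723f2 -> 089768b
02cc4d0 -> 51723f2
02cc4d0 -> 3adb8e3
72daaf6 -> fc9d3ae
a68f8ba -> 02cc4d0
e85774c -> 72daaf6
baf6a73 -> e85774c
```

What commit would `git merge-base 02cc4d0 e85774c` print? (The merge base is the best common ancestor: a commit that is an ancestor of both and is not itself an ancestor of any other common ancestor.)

Ancestors of 02cc4d0: {02cc4d0, 089768b, 2f41148, 3adb8e3, 500104f, 51723f2, 9272b54, 961e352, a930b62, b89ed47, c21d804, fc9d3ae, fe6b12a}.
Ancestors of e85774c: {72daaf6, e85774c, fc9d3ae}.
Common ancestors: {fc9d3ae}.
The only common ancestor is fc9d3ae, so it is the merge base.

fc9d3ae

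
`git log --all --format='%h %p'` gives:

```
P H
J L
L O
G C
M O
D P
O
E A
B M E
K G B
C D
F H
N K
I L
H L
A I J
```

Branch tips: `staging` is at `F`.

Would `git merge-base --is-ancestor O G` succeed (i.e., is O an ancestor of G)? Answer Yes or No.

Ancestors of G (commits reachable by following parents): {C, D, G, H, L, O, P}.
O is in that set, so it is an ancestor of G.

Yes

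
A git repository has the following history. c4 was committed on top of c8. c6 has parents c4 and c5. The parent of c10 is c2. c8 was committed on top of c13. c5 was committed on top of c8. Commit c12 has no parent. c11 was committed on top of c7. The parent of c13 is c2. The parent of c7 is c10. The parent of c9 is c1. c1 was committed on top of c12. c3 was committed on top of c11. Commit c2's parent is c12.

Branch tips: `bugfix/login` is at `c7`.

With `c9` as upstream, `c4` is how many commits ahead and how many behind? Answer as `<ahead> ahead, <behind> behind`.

Reachable from c4: {c12, c13, c2, c4, c8}.
Reachable from c9: {c1, c12, c9}.
Only in c4's history (ahead): {c13, c2, c4, c8} — 4.
Only in c9's history (behind): {c1, c9} — 2.

4 ahead, 2 behind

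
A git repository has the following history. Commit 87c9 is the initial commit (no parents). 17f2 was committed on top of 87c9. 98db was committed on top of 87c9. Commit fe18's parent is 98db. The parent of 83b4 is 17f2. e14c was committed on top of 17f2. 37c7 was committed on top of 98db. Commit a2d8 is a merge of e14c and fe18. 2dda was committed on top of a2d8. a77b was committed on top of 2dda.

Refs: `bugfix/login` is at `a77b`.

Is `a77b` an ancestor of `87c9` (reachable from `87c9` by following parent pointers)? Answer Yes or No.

No

Ancestors of 87c9: {87c9}.
a77b is not in that set, so it is not an ancestor of 87c9.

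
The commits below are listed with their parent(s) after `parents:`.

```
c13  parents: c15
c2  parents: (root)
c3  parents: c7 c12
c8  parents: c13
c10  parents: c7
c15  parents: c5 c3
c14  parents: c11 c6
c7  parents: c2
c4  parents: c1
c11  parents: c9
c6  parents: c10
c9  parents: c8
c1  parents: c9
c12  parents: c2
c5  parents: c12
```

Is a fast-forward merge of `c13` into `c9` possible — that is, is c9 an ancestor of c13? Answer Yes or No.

A fast-forward from c9 to c13 is possible iff c9 is an ancestor of c13.
Ancestors of c13: {c12, c13, c15, c2, c3, c5, c7}.
c9 is not among them, so fast-forward is not possible.

No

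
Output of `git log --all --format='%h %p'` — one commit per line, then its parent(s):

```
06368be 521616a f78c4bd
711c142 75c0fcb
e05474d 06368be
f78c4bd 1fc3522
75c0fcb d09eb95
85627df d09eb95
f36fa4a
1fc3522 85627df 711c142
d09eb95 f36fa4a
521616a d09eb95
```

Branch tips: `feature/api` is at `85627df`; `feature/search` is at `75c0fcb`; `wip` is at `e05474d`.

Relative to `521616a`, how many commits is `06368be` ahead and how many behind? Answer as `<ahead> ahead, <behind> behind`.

Reachable from 06368be: {06368be, 1fc3522, 521616a, 711c142, 75c0fcb, 85627df, d09eb95, f36fa4a, f78c4bd}.
Reachable from 521616a: {521616a, d09eb95, f36fa4a}.
Only in 06368be's history (ahead): {06368be, 1fc3522, 711c142, 75c0fcb, 85627df, f78c4bd} — 6.
Only in 521616a's history (behind): {} — 0.

6 ahead, 0 behind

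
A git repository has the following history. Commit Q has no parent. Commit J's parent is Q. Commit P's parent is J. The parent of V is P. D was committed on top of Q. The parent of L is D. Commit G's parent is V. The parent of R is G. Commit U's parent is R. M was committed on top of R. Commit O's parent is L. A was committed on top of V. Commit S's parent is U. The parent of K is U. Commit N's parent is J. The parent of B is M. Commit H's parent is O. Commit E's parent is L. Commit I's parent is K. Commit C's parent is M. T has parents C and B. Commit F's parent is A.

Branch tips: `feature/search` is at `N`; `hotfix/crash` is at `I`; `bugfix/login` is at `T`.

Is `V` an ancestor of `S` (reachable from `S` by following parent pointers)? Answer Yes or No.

Ancestors of S (commits reachable by following parents): {G, J, P, Q, R, S, U, V}.
V is in that set, so it is an ancestor of S.

Yes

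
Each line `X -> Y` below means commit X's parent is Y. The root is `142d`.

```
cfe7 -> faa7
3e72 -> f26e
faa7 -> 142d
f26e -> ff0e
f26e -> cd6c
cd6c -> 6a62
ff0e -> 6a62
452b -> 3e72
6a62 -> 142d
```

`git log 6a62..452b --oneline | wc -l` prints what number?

Reachable from 452b: {142d, 3e72, 452b, 6a62, cd6c, f26e, ff0e}.
Reachable from 6a62: {142d, 6a62}.
In 452b's history but not 6a62's: {3e72, 452b, cd6c, f26e, ff0e} — 5 commits.

5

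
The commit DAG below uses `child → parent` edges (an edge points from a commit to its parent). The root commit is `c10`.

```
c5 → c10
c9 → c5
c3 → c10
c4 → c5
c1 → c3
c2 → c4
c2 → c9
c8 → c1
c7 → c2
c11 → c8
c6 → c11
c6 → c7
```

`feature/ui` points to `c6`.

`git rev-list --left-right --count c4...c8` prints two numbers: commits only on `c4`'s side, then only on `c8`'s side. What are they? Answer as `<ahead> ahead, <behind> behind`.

2 ahead, 3 behind

Reachable from c4: {c10, c4, c5}.
Reachable from c8: {c1, c10, c3, c8}.
Only in c4's history (ahead): {c4, c5} — 2.
Only in c8's history (behind): {c1, c3, c8} — 3.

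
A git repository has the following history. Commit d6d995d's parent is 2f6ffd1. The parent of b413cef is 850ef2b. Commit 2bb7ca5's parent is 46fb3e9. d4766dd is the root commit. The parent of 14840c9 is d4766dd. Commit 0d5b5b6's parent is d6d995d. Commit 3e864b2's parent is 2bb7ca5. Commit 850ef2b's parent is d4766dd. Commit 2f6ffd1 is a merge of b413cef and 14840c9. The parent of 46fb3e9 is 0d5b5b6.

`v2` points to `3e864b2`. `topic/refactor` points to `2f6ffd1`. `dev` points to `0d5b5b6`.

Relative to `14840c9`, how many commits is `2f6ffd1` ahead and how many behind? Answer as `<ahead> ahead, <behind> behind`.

3 ahead, 0 behind

Reachable from 2f6ffd1: {14840c9, 2f6ffd1, 850ef2b, b413cef, d4766dd}.
Reachable from 14840c9: {14840c9, d4766dd}.
Only in 2f6ffd1's history (ahead): {2f6ffd1, 850ef2b, b413cef} — 3.
Only in 14840c9's history (behind): {} — 0.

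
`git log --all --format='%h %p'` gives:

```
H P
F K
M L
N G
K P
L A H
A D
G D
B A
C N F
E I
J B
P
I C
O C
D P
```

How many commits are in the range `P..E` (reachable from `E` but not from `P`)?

Reachable from E: {C, D, E, F, G, I, K, N, P}.
Reachable from P: {P}.
In E's history but not P's: {C, D, E, F, G, I, K, N} — 8 commits.

8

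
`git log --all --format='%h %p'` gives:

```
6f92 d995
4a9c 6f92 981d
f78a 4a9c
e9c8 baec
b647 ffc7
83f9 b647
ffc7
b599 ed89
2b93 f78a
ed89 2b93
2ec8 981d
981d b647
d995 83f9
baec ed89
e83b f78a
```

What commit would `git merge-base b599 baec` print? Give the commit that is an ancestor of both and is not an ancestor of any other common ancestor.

ed89

Ancestors of b599: {2b93, 4a9c, 6f92, 83f9, 981d, b599, b647, d995, ed89, f78a, ffc7}.
Ancestors of baec: {2b93, 4a9c, 6f92, 83f9, 981d, b647, baec, d995, ed89, f78a, ffc7}.
Common ancestors: {2b93, 4a9c, 6f92, 83f9, 981d, b647, d995, ed89, f78a, ffc7}.
Among these, ed89 is not an ancestor of any other common ancestor — it is the merge base.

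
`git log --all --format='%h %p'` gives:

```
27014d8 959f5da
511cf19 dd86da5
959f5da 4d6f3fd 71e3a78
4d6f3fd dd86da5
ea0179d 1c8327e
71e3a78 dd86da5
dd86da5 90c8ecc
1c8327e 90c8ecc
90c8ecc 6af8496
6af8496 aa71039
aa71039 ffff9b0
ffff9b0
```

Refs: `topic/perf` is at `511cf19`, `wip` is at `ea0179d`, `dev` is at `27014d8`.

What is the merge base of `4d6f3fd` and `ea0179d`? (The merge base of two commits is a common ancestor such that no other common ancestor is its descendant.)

90c8ecc

Ancestors of 4d6f3fd: {4d6f3fd, 6af8496, 90c8ecc, aa71039, dd86da5, ffff9b0}.
Ancestors of ea0179d: {1c8327e, 6af8496, 90c8ecc, aa71039, ea0179d, ffff9b0}.
Common ancestors: {6af8496, 90c8ecc, aa71039, ffff9b0}.
Among these, 90c8ecc is not an ancestor of any other common ancestor — it is the merge base.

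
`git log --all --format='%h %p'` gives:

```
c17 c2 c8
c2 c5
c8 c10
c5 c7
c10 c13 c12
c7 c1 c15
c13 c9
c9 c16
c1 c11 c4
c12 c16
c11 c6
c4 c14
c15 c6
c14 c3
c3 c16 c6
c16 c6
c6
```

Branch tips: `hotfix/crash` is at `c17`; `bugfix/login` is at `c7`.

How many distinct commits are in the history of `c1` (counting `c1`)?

7

Walking parent pointers from c1: reachable set = {c1, c11, c14, c16, c3, c4, c6}.
That is 7 commits.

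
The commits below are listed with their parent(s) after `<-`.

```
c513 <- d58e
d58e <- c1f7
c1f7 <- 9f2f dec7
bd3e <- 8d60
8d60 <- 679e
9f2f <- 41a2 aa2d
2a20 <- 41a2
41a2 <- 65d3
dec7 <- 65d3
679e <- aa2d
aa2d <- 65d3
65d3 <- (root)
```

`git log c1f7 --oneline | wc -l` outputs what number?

6

Walking parent pointers from c1f7: reachable set = {41a2, 65d3, 9f2f, aa2d, c1f7, dec7}.
That is 6 commits.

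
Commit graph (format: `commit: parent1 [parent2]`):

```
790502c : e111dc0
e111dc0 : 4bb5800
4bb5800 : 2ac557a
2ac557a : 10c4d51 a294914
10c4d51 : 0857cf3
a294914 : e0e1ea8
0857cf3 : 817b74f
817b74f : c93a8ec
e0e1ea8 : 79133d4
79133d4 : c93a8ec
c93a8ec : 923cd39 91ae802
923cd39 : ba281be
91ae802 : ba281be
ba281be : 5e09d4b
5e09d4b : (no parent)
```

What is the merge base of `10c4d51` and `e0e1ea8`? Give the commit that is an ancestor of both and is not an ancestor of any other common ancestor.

c93a8ec

Ancestors of 10c4d51: {0857cf3, 10c4d51, 5e09d4b, 817b74f, 91ae802, 923cd39, ba281be, c93a8ec}.
Ancestors of e0e1ea8: {5e09d4b, 79133d4, 91ae802, 923cd39, ba281be, c93a8ec, e0e1ea8}.
Common ancestors: {5e09d4b, 91ae802, 923cd39, ba281be, c93a8ec}.
Among these, c93a8ec is not an ancestor of any other common ancestor — it is the merge base.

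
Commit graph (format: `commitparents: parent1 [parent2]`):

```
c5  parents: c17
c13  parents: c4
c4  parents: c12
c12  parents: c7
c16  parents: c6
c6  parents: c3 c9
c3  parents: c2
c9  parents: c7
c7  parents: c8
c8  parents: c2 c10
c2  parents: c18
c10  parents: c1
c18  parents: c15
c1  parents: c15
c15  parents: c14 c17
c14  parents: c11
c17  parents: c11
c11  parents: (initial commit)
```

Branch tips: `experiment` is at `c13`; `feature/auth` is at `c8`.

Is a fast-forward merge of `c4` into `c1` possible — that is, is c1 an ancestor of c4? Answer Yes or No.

A fast-forward from c1 to c4 is possible iff c1 is an ancestor of c4.
Ancestors of c4: {c1, c10, c11, c12, c14, c15, c17, c18, c2, c4, c7, c8}.
c1 is among them, so fast-forward is possible.

Yes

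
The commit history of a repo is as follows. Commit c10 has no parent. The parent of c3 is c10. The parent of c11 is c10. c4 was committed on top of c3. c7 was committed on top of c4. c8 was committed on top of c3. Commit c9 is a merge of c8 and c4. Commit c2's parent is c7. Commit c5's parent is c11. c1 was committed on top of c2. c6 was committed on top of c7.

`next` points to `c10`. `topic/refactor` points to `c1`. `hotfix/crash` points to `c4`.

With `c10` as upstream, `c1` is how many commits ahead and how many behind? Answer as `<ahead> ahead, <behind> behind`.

5 ahead, 0 behind

Reachable from c1: {c1, c10, c2, c3, c4, c7}.
Reachable from c10: {c10}.
Only in c1's history (ahead): {c1, c2, c3, c4, c7} — 5.
Only in c10's history (behind): {} — 0.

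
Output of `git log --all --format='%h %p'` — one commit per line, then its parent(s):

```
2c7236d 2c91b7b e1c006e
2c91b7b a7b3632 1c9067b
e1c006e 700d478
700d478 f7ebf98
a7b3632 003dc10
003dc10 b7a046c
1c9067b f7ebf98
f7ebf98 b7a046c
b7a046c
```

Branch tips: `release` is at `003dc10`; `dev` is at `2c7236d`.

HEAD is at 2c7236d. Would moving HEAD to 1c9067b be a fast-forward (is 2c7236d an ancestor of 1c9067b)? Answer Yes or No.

A fast-forward from 2c7236d to 1c9067b is possible iff 2c7236d is an ancestor of 1c9067b.
Ancestors of 1c9067b: {1c9067b, b7a046c, f7ebf98}.
2c7236d is not among them, so fast-forward is not possible.

No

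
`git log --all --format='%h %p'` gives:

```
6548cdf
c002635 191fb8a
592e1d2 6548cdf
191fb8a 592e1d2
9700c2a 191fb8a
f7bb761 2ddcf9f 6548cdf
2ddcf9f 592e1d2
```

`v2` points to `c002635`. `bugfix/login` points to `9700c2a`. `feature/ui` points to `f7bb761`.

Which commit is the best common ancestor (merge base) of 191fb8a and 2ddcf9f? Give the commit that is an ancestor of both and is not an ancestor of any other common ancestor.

Ancestors of 191fb8a: {191fb8a, 592e1d2, 6548cdf}.
Ancestors of 2ddcf9f: {2ddcf9f, 592e1d2, 6548cdf}.
Common ancestors: {592e1d2, 6548cdf}.
Among these, 592e1d2 is not an ancestor of any other common ancestor — it is the merge base.

592e1d2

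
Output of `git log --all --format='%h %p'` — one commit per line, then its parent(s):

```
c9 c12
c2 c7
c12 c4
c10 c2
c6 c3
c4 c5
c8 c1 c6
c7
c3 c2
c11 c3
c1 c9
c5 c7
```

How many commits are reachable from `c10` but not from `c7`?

2

Reachable from c10: {c10, c2, c7}.
Reachable from c7: {c7}.
In c10's history but not c7's: {c10, c2} — 2 commits.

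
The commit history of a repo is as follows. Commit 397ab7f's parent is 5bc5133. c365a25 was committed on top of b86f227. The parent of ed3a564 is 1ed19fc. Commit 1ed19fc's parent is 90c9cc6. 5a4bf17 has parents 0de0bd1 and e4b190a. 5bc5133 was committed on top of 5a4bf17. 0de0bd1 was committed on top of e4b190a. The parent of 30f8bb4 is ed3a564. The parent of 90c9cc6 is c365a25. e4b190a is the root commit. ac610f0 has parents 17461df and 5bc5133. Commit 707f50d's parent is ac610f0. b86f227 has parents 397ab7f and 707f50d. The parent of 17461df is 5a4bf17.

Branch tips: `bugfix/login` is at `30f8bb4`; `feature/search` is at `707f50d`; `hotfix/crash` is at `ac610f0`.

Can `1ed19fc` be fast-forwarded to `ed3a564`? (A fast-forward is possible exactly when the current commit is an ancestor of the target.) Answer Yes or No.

A fast-forward from 1ed19fc to ed3a564 is possible iff 1ed19fc is an ancestor of ed3a564.
Ancestors of ed3a564: {0de0bd1, 17461df, 1ed19fc, 397ab7f, 5a4bf17, 5bc5133, 707f50d, 90c9cc6, ac610f0, b86f227, c365a25, e4b190a, ed3a564}.
1ed19fc is among them, so fast-forward is possible.

Yes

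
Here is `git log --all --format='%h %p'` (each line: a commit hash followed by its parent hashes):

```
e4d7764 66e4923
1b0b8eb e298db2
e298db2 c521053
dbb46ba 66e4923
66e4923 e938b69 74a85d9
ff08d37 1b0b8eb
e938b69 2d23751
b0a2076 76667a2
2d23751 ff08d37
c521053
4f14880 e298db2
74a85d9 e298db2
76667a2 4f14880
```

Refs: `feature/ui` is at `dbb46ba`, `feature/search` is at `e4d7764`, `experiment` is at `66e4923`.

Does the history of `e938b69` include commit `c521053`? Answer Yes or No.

Yes

Ancestors of e938b69 (commits reachable by following parents): {1b0b8eb, 2d23751, c521053, e298db2, e938b69, ff08d37}.
c521053 is in that set, so it is an ancestor of e938b69.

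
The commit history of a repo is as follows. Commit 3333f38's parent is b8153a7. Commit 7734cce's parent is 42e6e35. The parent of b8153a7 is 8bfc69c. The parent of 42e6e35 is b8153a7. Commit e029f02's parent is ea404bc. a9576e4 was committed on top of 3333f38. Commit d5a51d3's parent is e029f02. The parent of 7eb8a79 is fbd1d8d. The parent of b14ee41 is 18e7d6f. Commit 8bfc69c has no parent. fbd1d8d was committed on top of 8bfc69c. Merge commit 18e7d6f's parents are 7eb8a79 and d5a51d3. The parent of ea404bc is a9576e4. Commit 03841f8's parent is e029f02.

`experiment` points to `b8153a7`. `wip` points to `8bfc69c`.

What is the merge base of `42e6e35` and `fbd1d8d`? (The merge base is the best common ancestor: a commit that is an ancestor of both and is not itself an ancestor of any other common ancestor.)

8bfc69c

Ancestors of 42e6e35: {42e6e35, 8bfc69c, b8153a7}.
Ancestors of fbd1d8d: {8bfc69c, fbd1d8d}.
Common ancestors: {8bfc69c}.
The only common ancestor is 8bfc69c, so it is the merge base.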